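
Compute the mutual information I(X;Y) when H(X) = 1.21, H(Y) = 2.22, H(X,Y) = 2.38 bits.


I(X;Y) = H(X) + H(Y) - H(X,Y) = 1.21 + 2.22 - 2.38 = 1.05

1.05 bits


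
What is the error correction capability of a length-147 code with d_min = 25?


Correction capability = floor((d-1)/2) = floor((25-1)/2) = 12

12 errors


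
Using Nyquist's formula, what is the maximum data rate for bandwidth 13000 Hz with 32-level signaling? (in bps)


Rate = 2 * B * log2(M) = 2 * 13000 * 5.0 = 130000.0

130000.0 bps


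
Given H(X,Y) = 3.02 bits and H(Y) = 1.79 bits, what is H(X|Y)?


H(X|Y) = H(X,Y) - H(Y) = 3.02 - 1.79 = 1.23

1.23 bits


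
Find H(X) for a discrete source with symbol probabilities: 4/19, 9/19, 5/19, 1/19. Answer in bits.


H = -sum(p_i * log2(p_i)). Terms: -(4/19)*log2(4/19) = 0.473248; -(9/19)*log2(9/19) = 0.510633; -(5/19)*log2(5/19) = 0.506842; -(1/19)*log2(1/19) = 0.223575. H = 0.473248 + 0.510633 + 0.506842 + 0.223575 = 1.7143

1.7143 bits


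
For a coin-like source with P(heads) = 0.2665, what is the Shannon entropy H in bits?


H = -p*log2(p) - (1-p)*log2(1-p). -0.2665*log2(0.2665) = 0.508427; -0.7335*log2(0.7335) = 0.327971. H = 0.508427 + 0.327971 = 0.8364

0.8364 bits


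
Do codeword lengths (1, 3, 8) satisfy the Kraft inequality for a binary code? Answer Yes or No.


Kraft sum = sum(2^(-l_i)) = 0.6289, need <= 1. Result: satisfied (a binary prefix-free code with these lengths exists)

Yes


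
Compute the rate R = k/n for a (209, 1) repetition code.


Rate = k/n = 1/209

1/209


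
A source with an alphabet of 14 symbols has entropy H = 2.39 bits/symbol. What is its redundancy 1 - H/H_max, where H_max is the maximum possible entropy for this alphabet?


H_max = log2(K) = log2(14) = 3.8074 bits/symbol. Redundancy = 1 - H/H_max = 1 - 2.39/3.8074 = 1 - 0.6277 = 0.3723

0.3723


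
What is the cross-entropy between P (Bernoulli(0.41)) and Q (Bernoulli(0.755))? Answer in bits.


H(P,Q) = -p*log2(q) - (1-p)*log2(1-q). -0.41*log2(0.755) = 0.166235; -0.59*log2(0.245) = 1.197196. H(P,Q) = 0.166235 + 1.197196 = 1.3634

1.3634 bits


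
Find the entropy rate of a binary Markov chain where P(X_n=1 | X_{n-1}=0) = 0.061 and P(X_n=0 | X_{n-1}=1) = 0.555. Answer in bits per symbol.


Stationary distribution: pi_0 = p10/(p01+p10) = 0.901, pi_1 = 0.099. Entropy rate H' = pi_0*H(p01) + pi_1*H(p10) = 0.901*0.3314 + 0.099*0.9913 = 0.3967

0.3967 bits/symbol


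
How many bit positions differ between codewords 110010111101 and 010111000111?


Count differing positions: ^ . . ^ . ^ ^ ^ ^ . ^ . = 7 differences

7


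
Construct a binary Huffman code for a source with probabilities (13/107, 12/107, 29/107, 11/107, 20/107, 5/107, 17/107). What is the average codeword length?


Huffman construction (repeatedly merge the two least-probable nodes; each merge adds 1 bit to every symbol beneath it): 5/107 + 11/107 = 16/107; 12/107 + 13/107 = 25/107; 16/107 + 17/107 = 33/107; 20/107 + 25/107 = 45/107; 29/107 + 33/107 = 62/107; 45/107 + 62/107 = 1. Resulting codeword lengths (in the order the probabilities were given): (3, 3, 2, 4, 2, 4, 3). L_avg = sum(p_i * l_i) = 13/107*3 + 12/107*3 + 29/107*2 + 11/107*4 + 20/107*2 + 5/107*4 + 17/107*3 = 288/107 = 2.6916

2.6916 bits


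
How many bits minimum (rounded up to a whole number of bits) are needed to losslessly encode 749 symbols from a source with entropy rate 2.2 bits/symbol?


Minimum bits >= n * H = 749 * 2.2 = 1647.8, rounded up to a whole number of bits = 1648

1648 bits


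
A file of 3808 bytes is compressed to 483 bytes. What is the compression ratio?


Ratio = original / compressed = 3808 / 483 = 7.8841

7.8841


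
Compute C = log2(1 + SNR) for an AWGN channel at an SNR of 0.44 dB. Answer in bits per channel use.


SNR_linear = 10^(0.44/10) = 1.1066; C = log2(1 + SNR_linear) = log2(1 + 1.1066) = 1.0749

1.0749 bits/channel use


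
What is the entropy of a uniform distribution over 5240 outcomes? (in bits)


H = log2(n) = log2(5240) = 12.3554

12.3554 bits


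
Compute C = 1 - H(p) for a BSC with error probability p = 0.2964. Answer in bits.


H(p) = -p*log2(p) - (1-p)*log2(1-p) = -0.2964*log2(0.2964) - 0.7036*log2(0.7036) = 0.519999 + 0.356847 = 0.8768. C = 1 - H(p) = 1 - 0.8768 = 0.1232

0.1232 bits


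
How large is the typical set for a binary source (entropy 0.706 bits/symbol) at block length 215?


log2|A_typical| = nH = 215 * 0.706 = 151.79, so |A_typical| ~ 2^151.79 = 4.936e+45

4.936e+45


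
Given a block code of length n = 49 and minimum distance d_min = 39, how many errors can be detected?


Detection capability = d_min - 1 = 39 - 1 = 38

38 errors


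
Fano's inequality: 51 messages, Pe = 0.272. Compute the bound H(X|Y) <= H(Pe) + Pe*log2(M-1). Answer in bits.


H(Pe) = -Pe*log2(Pe) - (1-Pe)*log2(1-Pe) = -0.272*log2(0.272) - 0.728*log2(0.728) = 0.510903 + 0.333416 = 0.8443. Pe*log2(M-1) = 0.272*log2(50) = 1.535129. Bound = H(Pe) + Pe*log2(M-1) = 0.510903 + 0.333416 + 1.535129 = 2.3794

2.3794 bits


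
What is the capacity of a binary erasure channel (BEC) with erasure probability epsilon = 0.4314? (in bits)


C = 1 - epsilon = 1 - 0.4314 = 0.5686

0.5686 bits


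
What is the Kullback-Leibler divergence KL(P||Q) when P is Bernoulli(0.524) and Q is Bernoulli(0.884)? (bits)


KL = p*log2(p/q) + (1-p)*log2((1-p)/(1-q)) = 0.524*log2(0.524/0.884) + 0.476*log2(0.476/0.116) = 0.5742

0.5742 bits


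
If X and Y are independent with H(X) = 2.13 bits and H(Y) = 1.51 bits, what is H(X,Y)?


For independent variables, H(X,Y) = H(X) + H(Y) = 2.13 + 1.51 = 3.64

3.64 bits


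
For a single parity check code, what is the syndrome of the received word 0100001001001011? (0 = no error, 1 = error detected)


Syndrome = XOR of all bits = 0 XOR 1 XOR 0 XOR 0 XOR 0 XOR 0 XOR 1 XOR 0 XOR 0 XOR 1 XOR 0 XOR 0 XOR 1 XOR 0 XOR 1 XOR 1 = 0

0


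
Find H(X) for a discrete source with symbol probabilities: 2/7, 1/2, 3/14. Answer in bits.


H = -sum(p_i * log2(p_i)). Terms: -(2/7)*log2(2/7) = 0.516387; -(1/2)*log2(1/2) = 0.500000; -(3/14)*log2(3/14) = 0.476227. H = 0.516387 + 0.500000 + 0.476227 = 1.4926

1.4926 bits


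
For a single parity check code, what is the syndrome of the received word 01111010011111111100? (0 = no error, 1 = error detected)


Syndrome = XOR of all bits = 0 XOR 1 XOR 1 XOR 1 XOR 1 XOR 0 XOR 1 XOR 0 XOR 0 XOR 1 XOR 1 XOR 1 XOR 1 XOR 1 XOR 1 XOR 1 XOR 1 XOR 1 XOR 0 XOR 0 = 0

0


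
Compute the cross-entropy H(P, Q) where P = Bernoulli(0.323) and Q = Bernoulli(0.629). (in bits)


H(P,Q) = -p*log2(q) - (1-p)*log2(1-q). -0.323*log2(0.629) = 0.216044; -0.677*log2(0.371) = 0.968455. H(P,Q) = 0.216044 + 0.968455 = 1.1845

1.1845 bits


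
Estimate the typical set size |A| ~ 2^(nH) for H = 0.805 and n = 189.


log2|A_typical| = nH = 189 * 0.805 = 152.145, so |A_typical| ~ 2^152.145 = 6.313e+45

6.313e+45


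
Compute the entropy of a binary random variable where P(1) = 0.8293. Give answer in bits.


H = -p*log2(p) - (1-p)*log2(1-p). -0.8293*log2(0.8293) = 0.223939; -0.1707*log2(0.1707) = 0.435364. H = 0.223939 + 0.435364 = 0.6593

0.6593 bits


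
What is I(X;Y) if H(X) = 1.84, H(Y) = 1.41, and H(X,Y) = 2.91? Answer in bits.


I(X;Y) = H(X) + H(Y) - H(X,Y) = 1.84 + 1.41 - 2.91 = 0.34

0.34 bits


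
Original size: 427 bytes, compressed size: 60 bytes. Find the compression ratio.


Ratio = original / compressed = 427 / 60 = 7.1167

7.1167


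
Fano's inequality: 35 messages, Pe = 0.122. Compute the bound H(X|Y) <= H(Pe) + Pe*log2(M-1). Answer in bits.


H(Pe) = -Pe*log2(Pe) - (1-Pe)*log2(1-Pe) = -0.122*log2(0.122) - 0.878*log2(0.878) = 0.370276 + 0.164807 = 0.5351. Pe*log2(M-1) = 0.122*log2(34) = 0.620670. Bound = H(Pe) + Pe*log2(M-1) = 0.370276 + 0.164807 + 0.620670 = 1.1558

1.1558 bits


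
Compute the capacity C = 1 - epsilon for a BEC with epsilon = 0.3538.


C = 1 - epsilon = 1 - 0.3538 = 0.6462

0.6462 bits


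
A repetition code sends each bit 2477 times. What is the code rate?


Rate = k/n = 1/2477

1/2477


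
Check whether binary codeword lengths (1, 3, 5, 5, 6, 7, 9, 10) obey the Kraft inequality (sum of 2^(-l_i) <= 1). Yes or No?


Kraft sum = sum(2^(-l_i)) = 0.7139, need <= 1. Result: satisfied (a binary prefix-free code with these lengths exists)

Yes


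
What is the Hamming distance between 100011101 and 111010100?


Count differing positions: . ^ ^ . . ^ . . ^ = 4 differences

4


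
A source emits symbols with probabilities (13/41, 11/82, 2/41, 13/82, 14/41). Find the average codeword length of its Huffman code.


Huffman construction (repeatedly merge the two least-probable nodes; each merge adds 1 bit to every symbol beneath it): 2/41 + 11/82 = 15/82; 13/82 + 15/82 = 14/41; 13/41 + 14/41 = 27/41; 14/41 + 27/41 = 1. Resulting codeword lengths (in the order the probabilities were given): (2, 3, 3, 2, 2). L_avg = sum(p_i * l_i) = 13/41*2 + 11/82*3 + 2/41*3 + 13/82*2 + 14/41*2 = 179/82 = 2.1829

2.1829 bits


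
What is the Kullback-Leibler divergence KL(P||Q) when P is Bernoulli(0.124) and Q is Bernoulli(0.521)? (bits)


KL = p*log2(p/q) + (1-p)*log2((1-p)/(1-q)) = 0.124*log2(0.124/0.521) + 0.876*log2(0.876/0.479) = 0.5061

0.5061 bits


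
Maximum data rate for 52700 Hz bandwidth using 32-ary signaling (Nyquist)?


Rate = 2 * B * log2(M) = 2 * 52700 * 5.0 = 527000.0

527000.0 bps


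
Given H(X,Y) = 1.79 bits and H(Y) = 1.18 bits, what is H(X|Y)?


H(X|Y) = H(X,Y) - H(Y) = 1.79 - 1.18 = 0.61

0.61 bits


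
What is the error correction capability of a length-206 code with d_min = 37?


Correction capability = floor((d-1)/2) = floor((37-1)/2) = 18

18 errors


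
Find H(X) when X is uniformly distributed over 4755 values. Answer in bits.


H = log2(n) = log2(4755) = 12.2152

12.2152 bits


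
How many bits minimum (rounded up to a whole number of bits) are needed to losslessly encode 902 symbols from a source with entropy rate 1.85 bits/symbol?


Minimum bits >= n * H = 902 * 1.85 = 1668.7, rounded up to a whole number of bits = 1669

1669 bits


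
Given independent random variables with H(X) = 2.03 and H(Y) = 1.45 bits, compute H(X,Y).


For independent variables, H(X,Y) = H(X) + H(Y) = 2.03 + 1.45 = 3.48

3.48 bits


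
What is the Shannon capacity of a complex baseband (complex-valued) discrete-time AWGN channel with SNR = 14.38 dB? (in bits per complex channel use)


SNR_linear = 10^(14.38/10) = 27.4157; C = log2(1 + SNR_linear) = log2(1 + 27.4157) = 4.8286

4.8286 bits/channel use


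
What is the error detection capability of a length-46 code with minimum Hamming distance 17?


Detection capability = d_min - 1 = 17 - 1 = 16

16 errors


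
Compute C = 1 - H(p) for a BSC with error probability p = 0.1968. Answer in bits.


H(p) = -p*log2(p) - (1-p)*log2(1-p) = -0.1968*log2(0.1968) - 0.8032*log2(0.8032) = 0.461535 + 0.253947 = 0.7155. C = 1 - H(p) = 1 - 0.7155 = 0.2845

0.2845 bits


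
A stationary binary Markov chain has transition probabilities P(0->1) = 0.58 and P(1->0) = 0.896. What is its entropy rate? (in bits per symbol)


Stationary distribution: pi_0 = p10/(p01+p10) = 0.607, pi_1 = 0.393. Entropy rate H' = pi_0*H(p01) + pi_1*H(p10) = 0.607*0.9815 + 0.393*0.4815 = 0.785

0.785 bits/symbol


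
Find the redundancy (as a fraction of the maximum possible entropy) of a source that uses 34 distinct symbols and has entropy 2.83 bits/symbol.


H_max = log2(K) = log2(34) = 5.0875 bits/symbol. Redundancy = 1 - H/H_max = 1 - 2.83/5.0875 = 1 - 0.5563 = 0.4437

0.4437


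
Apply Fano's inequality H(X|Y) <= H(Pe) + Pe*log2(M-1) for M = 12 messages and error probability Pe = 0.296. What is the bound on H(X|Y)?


H(Pe) = -Pe*log2(Pe) - (1-Pe)*log2(1-Pe) = -0.296*log2(0.296) - 0.704*log2(0.704) = 0.519874 + 0.356472 = 0.8763. Pe*log2(M-1) = 0.296*log2(11) = 1.023992. Bound = H(Pe) + Pe*log2(M-1) = 0.519874 + 0.356472 + 1.023992 = 1.9003

1.9003 bits


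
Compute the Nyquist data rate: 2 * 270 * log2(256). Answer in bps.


Rate = 2 * B * log2(M) = 2 * 270 * 8.0 = 4320.0

4320.0 bps


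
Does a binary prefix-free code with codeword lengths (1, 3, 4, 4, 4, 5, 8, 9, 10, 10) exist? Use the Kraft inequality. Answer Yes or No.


Kraft sum = sum(2^(-l_i)) = 0.8516, need <= 1. Result: satisfied (a binary prefix-free code with these lengths exists)

Yes


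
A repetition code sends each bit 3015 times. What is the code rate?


Rate = k/n = 1/3015

1/3015


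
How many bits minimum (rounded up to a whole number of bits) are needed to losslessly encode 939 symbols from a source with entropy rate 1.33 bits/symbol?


Minimum bits >= n * H = 939 * 1.33 = 1248.87, rounded up to a whole number of bits = 1249

1249 bits


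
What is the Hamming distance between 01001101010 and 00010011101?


Count differing positions: . ^ . ^ ^ ^ ^ . ^ ^ ^ = 8 differences

8


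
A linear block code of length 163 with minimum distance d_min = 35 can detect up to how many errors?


Detection capability = d_min - 1 = 35 - 1 = 34

34 errors


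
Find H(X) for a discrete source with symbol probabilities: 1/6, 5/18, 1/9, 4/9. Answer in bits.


H = -sum(p_i * log2(p_i)). Terms: -(1/6)*log2(1/6) = 0.430827; -(5/18)*log2(5/18) = 0.513332; -(1/9)*log2(1/9) = 0.352214; -(4/9)*log2(4/9) = 0.519967. H = 0.430827 + 0.513332 + 0.352214 + 0.519967 = 1.8163

1.8163 bits


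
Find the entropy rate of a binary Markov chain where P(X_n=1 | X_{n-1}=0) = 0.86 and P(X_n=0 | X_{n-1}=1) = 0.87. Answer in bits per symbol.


Stationary distribution: pi_0 = p10/(p01+p10) = 0.5029, pi_1 = 0.4971. Entropy rate H' = pi_0*H(p01) + pi_1*H(p10) = 0.5029*0.5842 + 0.4971*0.5574 = 0.5709

0.5709 bits/symbol


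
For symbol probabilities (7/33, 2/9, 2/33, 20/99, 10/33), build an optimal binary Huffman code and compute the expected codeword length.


Huffman construction (repeatedly merge the two least-probable nodes; each merge adds 1 bit to every symbol beneath it): 2/33 + 20/99 = 26/99; 7/33 + 2/9 = 43/99; 26/99 + 10/33 = 56/99; 43/99 + 56/99 = 1. Resulting codeword lengths (in the order the probabilities were given): (2, 2, 3, 3, 2). L_avg = sum(p_i * l_i) = 7/33*2 + 2/9*2 + 2/33*3 + 20/99*3 + 10/33*2 = 224/99 = 2.2626

2.2626 bits


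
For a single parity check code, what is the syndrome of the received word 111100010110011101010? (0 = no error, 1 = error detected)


Syndrome = XOR of all bits = 1 XOR 1 XOR 1 XOR 1 XOR 0 XOR 0 XOR 0 XOR 1 XOR 0 XOR 1 XOR 1 XOR 0 XOR 0 XOR 1 XOR 1 XOR 1 XOR 0 XOR 1 XOR 0 XOR 1 XOR 0 = 0

0


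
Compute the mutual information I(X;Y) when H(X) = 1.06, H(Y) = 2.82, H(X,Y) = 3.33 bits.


I(X;Y) = H(X) + H(Y) - H(X,Y) = 1.06 + 2.82 - 3.33 = 0.55

0.55 bits


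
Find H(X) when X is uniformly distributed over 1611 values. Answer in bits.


H = log2(n) = log2(1611) = 10.6537

10.6537 bits


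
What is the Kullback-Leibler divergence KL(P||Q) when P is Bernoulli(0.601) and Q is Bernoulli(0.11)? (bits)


KL = p*log2(p/q) + (1-p)*log2((1-p)/(1-q)) = 0.601*log2(0.601/0.11) + 0.399*log2(0.399/0.89) = 1.0106

1.0106 bits


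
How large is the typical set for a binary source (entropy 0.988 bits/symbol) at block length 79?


log2|A_typical| = nH = 79 * 0.988 = 78.052, so |A_typical| ~ 2^78.052 = 3.133e+23

3.133e+23


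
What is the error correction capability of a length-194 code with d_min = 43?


Correction capability = floor((d-1)/2) = floor((43-1)/2) = 21

21 errors


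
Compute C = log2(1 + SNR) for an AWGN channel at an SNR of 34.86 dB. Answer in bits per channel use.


SNR_linear = 10^(34.86/10) = 3061.9634; C = log2(1 + SNR_linear) = log2(1 + 3061.9634) = 11.5807

11.5807 bits/channel use


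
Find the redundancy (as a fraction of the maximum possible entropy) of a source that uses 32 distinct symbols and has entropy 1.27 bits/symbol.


H_max = log2(K) = log2(32) = 5.0 bits/symbol. Redundancy = 1 - H/H_max = 1 - 1.27/5.0 = 1 - 0.254 = 0.746

0.746


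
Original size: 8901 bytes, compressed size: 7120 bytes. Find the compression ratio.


Ratio = original / compressed = 8901 / 7120 = 1.2501

1.2501


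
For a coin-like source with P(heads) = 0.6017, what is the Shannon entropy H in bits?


H = -p*log2(p) - (1-p)*log2(1-p). -0.6017*log2(0.6017) = 0.440976; -0.3983*log2(0.3983) = 0.528971. H = 0.440976 + 0.528971 = 0.9699

0.9699 bits


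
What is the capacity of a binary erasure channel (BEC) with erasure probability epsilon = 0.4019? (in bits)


C = 1 - epsilon = 1 - 0.4019 = 0.5981

0.5981 bits


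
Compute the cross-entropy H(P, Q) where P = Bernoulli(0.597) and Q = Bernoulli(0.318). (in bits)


H(P,Q) = -p*log2(q) - (1-p)*log2(1-q). -0.597*log2(0.318) = 0.986782; -0.403*log2(0.682) = 0.222519. H(P,Q) = 0.986782 + 0.222519 = 1.2093

1.2093 bits


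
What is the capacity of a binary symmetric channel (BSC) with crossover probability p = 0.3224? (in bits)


H(p) = -p*log2(p) - (1-p)*log2(1-p) = -0.3224*log2(0.3224) - 0.6776*log2(0.6776) = 0.526504 + 0.380468 = 0.907. C = 1 - H(p) = 1 - 0.907 = 0.093

0.093 bits


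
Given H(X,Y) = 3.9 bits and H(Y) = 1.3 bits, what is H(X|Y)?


H(X|Y) = H(X,Y) - H(Y) = 3.9 - 1.3 = 2.6

2.6 bits


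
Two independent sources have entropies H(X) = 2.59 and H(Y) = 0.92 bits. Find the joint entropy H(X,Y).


For independent variables, H(X,Y) = H(X) + H(Y) = 2.59 + 0.92 = 3.51

3.51 bits


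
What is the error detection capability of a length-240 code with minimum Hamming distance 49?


Detection capability = d_min - 1 = 49 - 1 = 48

48 errors


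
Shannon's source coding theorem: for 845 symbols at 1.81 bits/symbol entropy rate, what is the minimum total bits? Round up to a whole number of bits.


Minimum bits >= n * H = 845 * 1.81 = 1529.45, rounded up to a whole number of bits = 1530

1530 bits


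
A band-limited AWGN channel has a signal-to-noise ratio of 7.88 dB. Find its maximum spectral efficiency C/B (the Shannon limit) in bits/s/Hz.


SNR_linear = 10^(7.88/10) = 6.1376; C/B = log2(1 + SNR_linear) = log2(1 + 6.1376) = 2.8354

2.8354 bits/s/Hz


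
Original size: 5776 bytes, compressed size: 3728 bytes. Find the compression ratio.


Ratio = original / compressed = 5776 / 3728 = 1.5494

1.5494


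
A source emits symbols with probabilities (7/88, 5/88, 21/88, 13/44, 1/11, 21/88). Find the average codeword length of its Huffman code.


Huffman construction (repeatedly merge the two least-probable nodes; each merge adds 1 bit to every symbol beneath it): 5/88 + 7/88 = 3/22; 1/11 + 3/22 = 5/22; 5/22 + 21/88 = 41/88; 21/88 + 13/44 = 47/88; 41/88 + 47/88 = 1. Resulting codeword lengths (in the order the probabilities were given): (4, 4, 2, 2, 3, 2). L_avg = sum(p_i * l_i) = 7/88*4 + 5/88*4 + 21/88*2 + 13/44*2 + 1/11*3 + 21/88*2 = 26/11 = 2.3636

2.3636 bits


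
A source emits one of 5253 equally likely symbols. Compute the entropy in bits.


H = log2(n) = log2(5253) = 12.3589

12.3589 bits


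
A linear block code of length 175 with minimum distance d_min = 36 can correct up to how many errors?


Correction capability = floor((d-1)/2) = floor((36-1)/2) = 17

17 errors


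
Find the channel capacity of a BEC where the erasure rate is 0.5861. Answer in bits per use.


C = 1 - epsilon = 1 - 0.5861 = 0.4139

0.4139 bits


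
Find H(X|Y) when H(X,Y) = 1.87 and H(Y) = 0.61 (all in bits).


H(X|Y) = H(X,Y) - H(Y) = 1.87 - 0.61 = 1.26

1.26 bits


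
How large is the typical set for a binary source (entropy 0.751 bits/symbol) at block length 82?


log2|A_typical| = nH = 82 * 0.751 = 61.582, so |A_typical| ~ 2^61.582 = 3.452e+18

3.452e+18


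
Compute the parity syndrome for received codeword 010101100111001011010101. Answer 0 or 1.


Syndrome = XOR of all bits = 0 XOR 1 XOR 0 XOR 1 XOR 0 XOR 1 XOR 1 XOR 0 XOR 0 XOR 1 XOR 1 XOR 1 XOR 0 XOR 0 XOR 1 XOR 0 XOR 1 XOR 1 XOR 0 XOR 1 XOR 0 XOR 1 XOR 0 XOR 1 = 1

1


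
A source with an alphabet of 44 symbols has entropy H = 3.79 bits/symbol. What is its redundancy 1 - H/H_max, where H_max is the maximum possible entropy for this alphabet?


H_max = log2(K) = log2(44) = 5.4594 bits/symbol. Redundancy = 1 - H/H_max = 1 - 3.79/5.4594 = 1 - 0.6942 = 0.3058

0.3058


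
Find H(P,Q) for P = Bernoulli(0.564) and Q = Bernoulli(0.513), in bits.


H(P,Q) = -p*log2(q) - (1-p)*log2(1-q). -0.564*log2(0.513) = 0.543115; -0.436*log2(0.487) = 0.452571. H(P,Q) = 0.543115 + 0.452571 = 0.9957

0.9957 bits


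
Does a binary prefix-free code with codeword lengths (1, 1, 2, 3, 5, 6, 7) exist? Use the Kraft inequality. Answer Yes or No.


Kraft sum = sum(2^(-l_i)) = 1.4297, need <= 1. Result: violated (a binary prefix-free code with these lengths cannot exist)

No


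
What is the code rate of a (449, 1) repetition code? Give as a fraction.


Rate = k/n = 1/449

1/449


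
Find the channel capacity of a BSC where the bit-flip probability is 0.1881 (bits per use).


H(p) = -p*log2(p) - (1-p)*log2(1-p) = -0.1881*log2(0.1881) - 0.8119*log2(0.8119) = 0.453402 + 0.244078 = 0.6975. C = 1 - H(p) = 1 - 0.6975 = 0.3025

0.3025 bits


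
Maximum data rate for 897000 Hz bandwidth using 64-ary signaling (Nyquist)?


Rate = 2 * B * log2(M) = 2 * 897000 * 6.0 = 10764000.0

10764000.0 bps


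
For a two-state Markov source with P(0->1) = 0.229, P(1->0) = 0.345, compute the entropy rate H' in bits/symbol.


Stationary distribution: pi_0 = p10/(p01+p10) = 0.601, pi_1 = 0.399. Entropy rate H' = pi_0*H(p01) + pi_1*H(p10) = 0.601*0.7763 + 0.399*0.9295 = 0.8374

0.8374 bits/symbol


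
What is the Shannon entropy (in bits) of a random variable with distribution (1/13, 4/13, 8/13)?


H = -sum(p_i * log2(p_i)). Terms: -(1/13)*log2(1/13) = 0.284649; -(4/13)*log2(4/13) = 0.523212; -(8/13)*log2(8/13) = 0.431040. H = 0.284649 + 0.523212 + 0.431040 = 1.2389

1.2389 bits


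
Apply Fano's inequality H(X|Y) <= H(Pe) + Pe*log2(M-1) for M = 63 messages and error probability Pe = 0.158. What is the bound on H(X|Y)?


H(Pe) = -Pe*log2(Pe) - (1-Pe)*log2(1-Pe) = -0.158*log2(0.158) - 0.842*log2(0.842) = 0.420597 + 0.208907 = 0.6295. Pe*log2(M-1) = 0.158*log2(62) = 0.940763. Bound = H(Pe) + Pe*log2(M-1) = 0.420597 + 0.208907 + 0.940763 = 1.5703

1.5703 bits


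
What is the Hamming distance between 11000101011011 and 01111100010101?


Count differing positions: ^ . ^ ^ ^ . . ^ . . ^ ^ ^ . = 8 differences

8


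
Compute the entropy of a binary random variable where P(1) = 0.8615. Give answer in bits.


H = -p*log2(p) - (1-p)*log2(1-p). -0.8615*log2(0.8615) = 0.185289; -0.1385*log2(0.1385) = 0.395008. H = 0.185289 + 0.395008 = 0.5803

0.5803 bits


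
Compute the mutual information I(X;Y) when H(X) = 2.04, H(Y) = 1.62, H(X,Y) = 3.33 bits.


I(X;Y) = H(X) + H(Y) - H(X,Y) = 2.04 + 1.62 - 3.33 = 0.33

0.33 bits


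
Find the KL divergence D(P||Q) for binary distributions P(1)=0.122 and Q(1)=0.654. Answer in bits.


KL = p*log2(p/q) + (1-p)*log2((1-p)/(1-q)) = 0.122*log2(0.122/0.654) + 0.878*log2(0.878/0.346) = 0.884

0.884 bits


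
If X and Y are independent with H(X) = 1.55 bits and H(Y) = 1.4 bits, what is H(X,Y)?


For independent variables, H(X,Y) = H(X) + H(Y) = 1.55 + 1.4 = 2.95

2.95 bits


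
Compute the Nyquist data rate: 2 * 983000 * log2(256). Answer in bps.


Rate = 2 * B * log2(M) = 2 * 983000 * 8.0 = 15728000.0

15728000.0 bps


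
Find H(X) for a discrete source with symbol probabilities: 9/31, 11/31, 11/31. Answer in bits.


H = -sum(p_i * log2(p_i)). Terms: -(9/31)*log2(9/31) = 0.518014; -(11/31)*log2(11/31) = 0.530400; -(11/31)*log2(11/31) = 0.530400. H = 0.518014 + 0.530400 + 0.530400 = 1.5788

1.5788 bits


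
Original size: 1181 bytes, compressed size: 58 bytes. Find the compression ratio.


Ratio = original / compressed = 1181 / 58 = 20.3621

20.3621


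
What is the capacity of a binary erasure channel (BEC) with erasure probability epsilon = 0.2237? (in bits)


C = 1 - epsilon = 1 - 0.2237 = 0.7763

0.7763 bits


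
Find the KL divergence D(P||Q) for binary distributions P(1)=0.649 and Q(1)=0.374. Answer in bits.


KL = p*log2(p/q) + (1-p)*log2((1-p)/(1-q)) = 0.649*log2(0.649/0.374) + 0.351*log2(0.351/0.626) = 0.2231

0.2231 bits


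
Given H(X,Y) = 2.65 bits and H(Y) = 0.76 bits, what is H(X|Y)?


H(X|Y) = H(X,Y) - H(Y) = 2.65 - 0.76 = 1.89

1.89 bits


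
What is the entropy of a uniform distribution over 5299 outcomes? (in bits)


H = log2(n) = log2(5299) = 12.3715

12.3715 bits


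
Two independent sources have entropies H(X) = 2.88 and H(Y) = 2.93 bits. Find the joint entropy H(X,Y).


For independent variables, H(X,Y) = H(X) + H(Y) = 2.88 + 2.93 = 5.81

5.81 bits


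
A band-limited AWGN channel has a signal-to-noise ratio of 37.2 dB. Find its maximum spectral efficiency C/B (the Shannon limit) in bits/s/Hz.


SNR_linear = 10^(37.2/10) = 5248.0746; C/B = log2(1 + SNR_linear) = log2(1 + 5248.0746) = 12.3578

12.3578 bits/s/Hz


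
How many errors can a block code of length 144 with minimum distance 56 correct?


Correction capability = floor((d-1)/2) = floor((56-1)/2) = 27

27 errors


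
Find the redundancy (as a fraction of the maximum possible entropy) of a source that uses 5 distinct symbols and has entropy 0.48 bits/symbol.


H_max = log2(K) = log2(5) = 2.3219 bits/symbol. Redundancy = 1 - H/H_max = 1 - 0.48/2.3219 = 1 - 0.2067 = 0.7933

0.7933


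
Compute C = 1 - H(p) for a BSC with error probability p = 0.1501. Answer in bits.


H(p) = -p*log2(p) - (1-p)*log2(1-p) = -0.1501*log2(0.1501) - 0.8499*log2(0.8499) = 0.410674 + 0.199416 = 0.6101. C = 1 - H(p) = 1 - 0.6101 = 0.3899

0.3899 bits


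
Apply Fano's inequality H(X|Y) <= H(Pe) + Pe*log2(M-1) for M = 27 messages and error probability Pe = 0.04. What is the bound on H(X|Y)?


H(Pe) = -Pe*log2(Pe) - (1-Pe)*log2(1-Pe) = -0.04*log2(0.04) - 0.96*log2(0.96) = 0.185754 + 0.056538 = 0.2423. Pe*log2(M-1) = 0.04*log2(26) = 0.188018. Bound = H(Pe) + Pe*log2(M-1) = 0.185754 + 0.056538 + 0.188018 = 0.4303

0.4303 bits


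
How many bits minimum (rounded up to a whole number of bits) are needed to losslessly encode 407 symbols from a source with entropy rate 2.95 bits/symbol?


Minimum bits >= n * H = 407 * 2.95 = 1200.65, rounded up to a whole number of bits = 1201

1201 bits


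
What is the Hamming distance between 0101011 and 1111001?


Count differing positions: ^ . ^ . . ^ . = 3 differences

3


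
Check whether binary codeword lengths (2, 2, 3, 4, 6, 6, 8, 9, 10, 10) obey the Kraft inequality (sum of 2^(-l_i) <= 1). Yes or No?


Kraft sum = sum(2^(-l_i)) = 0.7266, need <= 1. Result: satisfied (a binary prefix-free code with these lengths exists)

Yes


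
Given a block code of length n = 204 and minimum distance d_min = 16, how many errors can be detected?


Detection capability = d_min - 1 = 16 - 1 = 15

15 errors


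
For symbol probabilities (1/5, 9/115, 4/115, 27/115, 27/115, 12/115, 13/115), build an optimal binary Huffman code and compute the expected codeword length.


Huffman construction (repeatedly merge the two least-probable nodes; each merge adds 1 bit to every symbol beneath it): 4/115 + 9/115 = 13/115; 12/115 + 13/115 = 5/23; 13/115 + 1/5 = 36/115; 5/23 + 27/115 = 52/115; 27/115 + 36/115 = 63/115; 52/115 + 63/115 = 1. Resulting codeword lengths (in the order the probabilities were given): (3, 4, 4, 2, 2, 3, 3). L_avg = sum(p_i * l_i) = 1/5*3 + 9/115*4 + 4/115*4 + 27/115*2 + 27/115*2 + 12/115*3 + 13/115*3 = 304/115 = 2.6435

2.6435 bits


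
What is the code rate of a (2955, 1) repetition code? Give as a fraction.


Rate = k/n = 1/2955

1/2955


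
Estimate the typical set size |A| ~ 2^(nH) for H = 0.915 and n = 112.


log2|A_typical| = nH = 112 * 0.915 = 102.48, so |A_typical| ~ 2^102.48 = 7.072e+30

7.072e+30


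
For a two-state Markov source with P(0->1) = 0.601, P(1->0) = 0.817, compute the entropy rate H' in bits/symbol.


Stationary distribution: pi_0 = p10/(p01+p10) = 0.5762, pi_1 = 0.4238. Entropy rate H' = pi_0*H(p01) + pi_1*H(p10) = 0.5762*0.9704 + 0.4238*0.6866 = 0.8501

0.8501 bits/symbol


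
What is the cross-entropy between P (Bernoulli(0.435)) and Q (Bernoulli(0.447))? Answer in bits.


H(P,Q) = -p*log2(q) - (1-p)*log2(1-q). -0.435*log2(0.447) = 0.505319; -0.565*log2(0.553) = 0.482876. H(P,Q) = 0.505319 + 0.482876 = 0.9882

0.9882 bits


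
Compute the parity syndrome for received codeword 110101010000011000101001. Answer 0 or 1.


Syndrome = XOR of all bits = 1 XOR 1 XOR 0 XOR 1 XOR 0 XOR 1 XOR 0 XOR 1 XOR 0 XOR 0 XOR 0 XOR 0 XOR 0 XOR 1 XOR 1 XOR 0 XOR 0 XOR 0 XOR 1 XOR 0 XOR 1 XOR 0 XOR 0 XOR 1 = 0

0


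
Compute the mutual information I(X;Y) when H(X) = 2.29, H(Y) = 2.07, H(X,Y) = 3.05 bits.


I(X;Y) = H(X) + H(Y) - H(X,Y) = 2.29 + 2.07 - 3.05 = 1.31

1.31 bits


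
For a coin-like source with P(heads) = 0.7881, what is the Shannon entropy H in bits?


H = -p*log2(p) - (1-p)*log2(1-p). -0.7881*log2(0.7881) = 0.270751; -0.2119*log2(0.2119) = 0.474348. H = 0.270751 + 0.474348 = 0.7451

0.7451 bits


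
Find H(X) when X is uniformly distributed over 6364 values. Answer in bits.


H = log2(n) = log2(6364) = 12.6357

12.6357 bits


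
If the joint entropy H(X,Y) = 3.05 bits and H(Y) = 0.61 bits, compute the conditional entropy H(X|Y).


H(X|Y) = H(X,Y) - H(Y) = 3.05 - 0.61 = 2.44

2.44 bits


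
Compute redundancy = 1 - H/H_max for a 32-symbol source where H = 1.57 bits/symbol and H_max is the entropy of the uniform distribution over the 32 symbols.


H_max = log2(K) = log2(32) = 5.0 bits/symbol. Redundancy = 1 - H/H_max = 1 - 1.57/5.0 = 1 - 0.314 = 0.686

0.686


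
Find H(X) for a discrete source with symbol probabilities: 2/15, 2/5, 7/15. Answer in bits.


H = -sum(p_i * log2(p_i)). Terms: -(2/15)*log2(2/15) = 0.387585; -(2/5)*log2(2/5) = 0.528771; -(7/15)*log2(7/15) = 0.513117. H = 0.387585 + 0.528771 + 0.513117 = 1.4295

1.4295 bits


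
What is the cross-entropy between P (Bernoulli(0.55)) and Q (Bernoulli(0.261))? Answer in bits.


H(P,Q) = -p*log2(q) - (1-p)*log2(1-q). -0.55*log2(0.261) = 1.065833; -0.45*log2(0.739) = 0.196359. H(P,Q) = 1.065833 + 0.196359 = 1.2622

1.2622 bits


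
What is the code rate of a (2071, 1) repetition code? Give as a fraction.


Rate = k/n = 1/2071

1/2071


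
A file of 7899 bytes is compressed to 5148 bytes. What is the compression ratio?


Ratio = original / compressed = 7899 / 5148 = 1.5344

1.5344


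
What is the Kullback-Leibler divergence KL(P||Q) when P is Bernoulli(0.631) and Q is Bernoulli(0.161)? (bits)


KL = p*log2(p/q) + (1-p)*log2((1-p)/(1-q)) = 0.631*log2(0.631/0.161) + 0.369*log2(0.369/0.839) = 0.8062

0.8062 bits


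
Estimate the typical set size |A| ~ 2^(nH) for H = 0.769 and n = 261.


log2|A_typical| = nH = 261 * 0.769 = 200.709, so |A_typical| ~ 2^200.709 = 2.627e+60

2.627e+60


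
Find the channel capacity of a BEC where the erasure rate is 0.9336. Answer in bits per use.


C = 1 - epsilon = 1 - 0.9336 = 0.0664

0.0664 bits


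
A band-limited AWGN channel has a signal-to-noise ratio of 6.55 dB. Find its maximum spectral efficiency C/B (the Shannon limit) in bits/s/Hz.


SNR_linear = 10^(6.55/10) = 4.5186; C/B = log2(1 + SNR_linear) = log2(1 + 4.5186) = 2.4643

2.4643 bits/s/Hz


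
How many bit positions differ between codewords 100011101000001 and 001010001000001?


Count differing positions: ^ . ^ . . ^ ^ . . . . . . . . = 4 differences

4


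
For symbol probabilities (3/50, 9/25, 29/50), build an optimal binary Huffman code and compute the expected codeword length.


Huffman construction (repeatedly merge the two least-probable nodes; each merge adds 1 bit to every symbol beneath it): 3/50 + 9/25 = 21/50; 21/50 + 29/50 = 1. Resulting codeword lengths (in the order the probabilities were given): (2, 2, 1). L_avg = sum(p_i * l_i) = 3/50*2 + 9/25*2 + 29/50*1 = 71/50 = 1.42

1.42 bits


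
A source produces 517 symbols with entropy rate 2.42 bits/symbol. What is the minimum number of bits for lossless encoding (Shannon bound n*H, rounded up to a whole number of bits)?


Minimum bits >= n * H = 517 * 2.42 = 1251.14, rounded up to a whole number of bits = 1252

1252 bits


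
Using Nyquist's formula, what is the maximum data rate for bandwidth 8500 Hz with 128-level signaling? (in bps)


Rate = 2 * B * log2(M) = 2 * 8500 * 7.0 = 119000.0

119000.0 bps


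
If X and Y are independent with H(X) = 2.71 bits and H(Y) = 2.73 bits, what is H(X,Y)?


For independent variables, H(X,Y) = H(X) + H(Y) = 2.71 + 2.73 = 5.44

5.44 bits


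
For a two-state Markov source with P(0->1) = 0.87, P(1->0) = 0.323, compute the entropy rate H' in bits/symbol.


Stationary distribution: pi_0 = p10/(p01+p10) = 0.2707, pi_1 = 0.7293. Entropy rate H' = pi_0*H(p01) + pi_1*H(p10) = 0.2707*0.5574 + 0.7293*0.9076 = 0.8128

0.8128 bits/symbol


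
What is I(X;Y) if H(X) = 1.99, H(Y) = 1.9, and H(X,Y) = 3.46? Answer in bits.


I(X;Y) = H(X) + H(Y) - H(X,Y) = 1.99 + 1.9 - 3.46 = 0.43

0.43 bits


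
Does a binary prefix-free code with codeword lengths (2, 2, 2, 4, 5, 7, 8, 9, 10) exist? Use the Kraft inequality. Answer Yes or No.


Kraft sum = sum(2^(-l_i)) = 0.8584, need <= 1. Result: satisfied (a binary prefix-free code with these lengths exists)

Yes


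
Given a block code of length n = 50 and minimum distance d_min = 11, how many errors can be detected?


Detection capability = d_min - 1 = 11 - 1 = 10

10 errors


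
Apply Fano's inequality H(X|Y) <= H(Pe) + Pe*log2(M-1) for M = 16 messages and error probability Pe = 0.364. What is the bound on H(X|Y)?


H(Pe) = -Pe*log2(Pe) - (1-Pe)*log2(1-Pe) = -0.364*log2(0.364) - 0.636*log2(0.636) = 0.530708 + 0.415245 = 0.946. Pe*log2(M-1) = 0.364*log2(15) = 1.422108. Bound = H(Pe) + Pe*log2(M-1) = 0.530708 + 0.415245 + 1.422108 = 2.3681

2.3681 bits


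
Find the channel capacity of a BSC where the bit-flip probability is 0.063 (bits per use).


H(p) = -p*log2(p) - (1-p)*log2(1-p) = -0.063*log2(0.063) - 0.937*log2(0.937) = 0.251276 + 0.087965 = 0.3392. C = 1 - H(p) = 1 - 0.3392 = 0.6608

0.6608 bits


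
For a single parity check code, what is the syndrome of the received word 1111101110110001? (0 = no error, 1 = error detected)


Syndrome = XOR of all bits = 1 XOR 1 XOR 1 XOR 1 XOR 1 XOR 0 XOR 1 XOR 1 XOR 1 XOR 0 XOR 1 XOR 1 XOR 0 XOR 0 XOR 0 XOR 1 = 1

1


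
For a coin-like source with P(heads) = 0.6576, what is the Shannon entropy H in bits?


H = -p*log2(p) - (1-p)*log2(1-p). -0.6576*log2(0.6576) = 0.397662; -0.3424*log2(0.3424) = 0.529434. H = 0.397662 + 0.529434 = 0.9271

0.9271 bits


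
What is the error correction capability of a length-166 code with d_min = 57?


Correction capability = floor((d-1)/2) = floor((57-1)/2) = 28

28 errors


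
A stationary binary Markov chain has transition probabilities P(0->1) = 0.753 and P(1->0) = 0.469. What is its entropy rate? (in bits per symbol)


Stationary distribution: pi_0 = p10/(p01+p10) = 0.3838, pi_1 = 0.6162. Entropy rate H' = pi_0*H(p01) + pi_1*H(p10) = 0.3838*0.8065 + 0.6162*0.9972 = 0.924

0.924 bits/symbol


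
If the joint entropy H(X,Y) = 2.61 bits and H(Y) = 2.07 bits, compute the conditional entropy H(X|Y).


H(X|Y) = H(X,Y) - H(Y) = 2.61 - 2.07 = 0.54

0.54 bits


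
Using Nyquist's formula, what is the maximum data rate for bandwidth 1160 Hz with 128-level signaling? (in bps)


Rate = 2 * B * log2(M) = 2 * 1160 * 7.0 = 16240.0

16240.0 bps


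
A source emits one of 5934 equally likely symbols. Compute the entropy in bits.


H = log2(n) = log2(5934) = 12.5348

12.5348 bits


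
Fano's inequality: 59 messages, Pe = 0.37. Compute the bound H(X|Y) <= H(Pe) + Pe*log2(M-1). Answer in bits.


H(Pe) = -Pe*log2(Pe) - (1-Pe)*log2(1-Pe) = -0.37*log2(0.37) - 0.63*log2(0.63) = 0.530729 + 0.419943 = 0.9507. Pe*log2(M-1) = 0.37*log2(58) = 2.167453. Bound = H(Pe) + Pe*log2(M-1) = 0.530729 + 0.419943 + 2.167453 = 3.1181

3.1181 bits


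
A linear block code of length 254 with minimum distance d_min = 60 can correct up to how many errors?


Correction capability = floor((d-1)/2) = floor((60-1)/2) = 29

29 errors


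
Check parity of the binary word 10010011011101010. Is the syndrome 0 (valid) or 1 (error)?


Syndrome = XOR of all bits = 1 XOR 0 XOR 0 XOR 1 XOR 0 XOR 0 XOR 1 XOR 1 XOR 0 XOR 1 XOR 1 XOR 1 XOR 0 XOR 1 XOR 0 XOR 1 XOR 0 = 1

1


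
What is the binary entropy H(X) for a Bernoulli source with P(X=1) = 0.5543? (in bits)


H = -p*log2(p) - (1-p)*log2(1-p). -0.5543*log2(0.5543) = 0.471854; -0.4457*log2(0.4457) = 0.519622. H = 0.471854 + 0.519622 = 0.9915

0.9915 bits


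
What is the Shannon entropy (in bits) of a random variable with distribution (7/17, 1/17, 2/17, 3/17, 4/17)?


H = -sum(p_i * log2(p_i)). Terms: -(7/17)*log2(7/17) = 0.527103; -(1/17)*log2(1/17) = 0.240439; -(2/17)*log2(2/17) = 0.363231; -(3/17)*log2(3/17) = 0.441618; -(4/17)*log2(4/17) = 0.491168. H = 0.527103 + 0.240439 + 0.363231 + 0.441618 + 0.491168 = 2.0636

2.0636 bits


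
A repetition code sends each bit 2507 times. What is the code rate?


Rate = k/n = 1/2507

1/2507


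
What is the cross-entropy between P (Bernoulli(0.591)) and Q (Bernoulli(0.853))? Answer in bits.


H(P,Q) = -p*log2(q) - (1-p)*log2(1-q). -0.591*log2(0.853) = 0.135565; -0.409*log2(0.147) = 1.131340. H(P,Q) = 0.135565 + 1.131340 = 1.2669

1.2669 bits


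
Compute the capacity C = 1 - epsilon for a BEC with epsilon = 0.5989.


C = 1 - epsilon = 1 - 0.5989 = 0.4011

0.4011 bits


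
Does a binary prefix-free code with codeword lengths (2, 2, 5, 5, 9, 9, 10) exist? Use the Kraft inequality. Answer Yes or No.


Kraft sum = sum(2^(-l_i)) = 0.5674, need <= 1. Result: satisfied (a binary prefix-free code with these lengths exists)

Yes


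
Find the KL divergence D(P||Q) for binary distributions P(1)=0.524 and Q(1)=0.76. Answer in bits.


KL = p*log2(p/q) + (1-p)*log2((1-p)/(1-q)) = 0.524*log2(0.524/0.76) + 0.476*log2(0.476/0.24) = 0.1892

0.1892 bits


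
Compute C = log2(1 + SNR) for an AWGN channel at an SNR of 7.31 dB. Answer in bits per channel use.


SNR_linear = 10^(7.31/10) = 5.3827; C = log2(1 + SNR_linear) = log2(1 + 5.3827) = 2.6742

2.6742 bits/channel use


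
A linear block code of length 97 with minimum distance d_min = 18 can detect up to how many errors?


Detection capability = d_min - 1 = 18 - 1 = 17

17 errors


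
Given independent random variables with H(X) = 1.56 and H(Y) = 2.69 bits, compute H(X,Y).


For independent variables, H(X,Y) = H(X) + H(Y) = 1.56 + 2.69 = 4.25

4.25 bits


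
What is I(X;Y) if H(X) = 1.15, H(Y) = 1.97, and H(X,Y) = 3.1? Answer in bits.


I(X;Y) = H(X) + H(Y) - H(X,Y) = 1.15 + 1.97 - 3.1 = 0.02

0.02 bits


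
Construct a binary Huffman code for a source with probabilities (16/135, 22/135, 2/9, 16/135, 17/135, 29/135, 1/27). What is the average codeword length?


Huffman construction (repeatedly merge the two least-probable nodes; each merge adds 1 bit to every symbol beneath it): 1/27 + 16/135 = 7/45; 16/135 + 17/135 = 11/45; 7/45 + 22/135 = 43/135; 29/135 + 2/9 = 59/135; 11/45 + 43/135 = 76/135; 59/135 + 76/135 = 1. Resulting codeword lengths (in the order the probabilities were given): (4, 3, 2, 3, 3, 2, 4). L_avg = sum(p_i * l_i) = 16/135*4 + 22/135*3 + 2/9*2 + 16/135*3 + 17/135*3 + 29/135*2 + 1/27*4 = 367/135 = 2.7185

2.7185 bits


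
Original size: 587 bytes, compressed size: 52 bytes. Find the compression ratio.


Ratio = original / compressed = 587 / 52 = 11.2885

11.2885
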